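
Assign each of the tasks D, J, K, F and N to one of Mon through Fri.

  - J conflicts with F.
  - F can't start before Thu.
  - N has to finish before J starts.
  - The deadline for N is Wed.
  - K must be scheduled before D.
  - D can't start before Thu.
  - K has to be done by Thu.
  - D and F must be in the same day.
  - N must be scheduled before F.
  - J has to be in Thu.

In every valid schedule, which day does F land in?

F's window is Thu–Fri.
J is fixed at Thu, and F can't share a day with J.
So F must be Fri.

Fri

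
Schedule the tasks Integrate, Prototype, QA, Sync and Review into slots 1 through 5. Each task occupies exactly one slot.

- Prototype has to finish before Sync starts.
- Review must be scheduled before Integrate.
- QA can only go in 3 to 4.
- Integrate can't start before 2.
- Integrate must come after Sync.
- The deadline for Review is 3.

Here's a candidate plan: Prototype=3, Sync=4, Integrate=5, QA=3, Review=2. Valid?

Integrate can't start before 2 — holds.
Prototype has to finish before Sync starts — holds.
QA can only go in 3 to 4 — holds.
Integrate must come after Sync — holds.
The deadline for Review is 3 — holds.
Review must be scheduled before Integrate — holds.

Yes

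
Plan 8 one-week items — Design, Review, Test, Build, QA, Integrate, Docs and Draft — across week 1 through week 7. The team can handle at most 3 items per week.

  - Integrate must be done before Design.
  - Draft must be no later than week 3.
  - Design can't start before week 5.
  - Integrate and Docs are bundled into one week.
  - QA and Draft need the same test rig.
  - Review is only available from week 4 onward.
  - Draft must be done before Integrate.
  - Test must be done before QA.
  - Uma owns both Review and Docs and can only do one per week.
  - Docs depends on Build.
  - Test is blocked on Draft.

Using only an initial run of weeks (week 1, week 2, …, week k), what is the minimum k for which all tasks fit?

5

The precedence chain requires at least 3 distinct weeks.
With at most 3 per week and 8 tasks, at least 3 weeks are needed.
Design can't be placed before week 5, so the schedule must run through at least week 5.
5 works (last occupied week: week 5): for example Review=week 4, Draft=week 1, Integrate=week 2, QA=week 3, Build=week 1, Docs=week 2, Design=week 5, Test=week 2.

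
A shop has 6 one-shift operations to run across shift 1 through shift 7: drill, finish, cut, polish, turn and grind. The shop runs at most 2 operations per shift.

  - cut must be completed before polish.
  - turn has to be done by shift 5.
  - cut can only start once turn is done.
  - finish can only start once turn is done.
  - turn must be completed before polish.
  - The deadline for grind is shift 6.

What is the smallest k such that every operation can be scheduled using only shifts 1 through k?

The precedence chain requires at least 3 distinct shifts.
With at most 2 per shift and 6 operations, at least 3 shifts are needed.
3 works (last occupied shift: shift 3): for example cut -> shift 2; turn -> shift 1; grind -> shift 3; polish -> shift 3; finish -> shift 2; drill -> shift 1.

3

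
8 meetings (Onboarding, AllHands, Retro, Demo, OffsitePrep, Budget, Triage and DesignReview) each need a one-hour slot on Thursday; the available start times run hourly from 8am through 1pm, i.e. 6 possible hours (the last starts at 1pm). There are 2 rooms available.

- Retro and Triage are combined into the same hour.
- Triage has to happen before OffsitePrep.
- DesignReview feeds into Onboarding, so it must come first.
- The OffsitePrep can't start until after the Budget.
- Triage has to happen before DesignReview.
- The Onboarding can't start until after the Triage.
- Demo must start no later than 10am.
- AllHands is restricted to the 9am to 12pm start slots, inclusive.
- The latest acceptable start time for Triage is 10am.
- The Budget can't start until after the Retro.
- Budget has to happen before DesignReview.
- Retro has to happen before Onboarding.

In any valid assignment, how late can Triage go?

Triage's own window allows nothing later than 10am.
Triage at 10am is achievable: Triage=10am, DesignReview=12pm, Onboarding=1pm, OffsitePrep=12pm, Budget=11am, Demo=8am, Retro=10am, AllHands=9am.

10am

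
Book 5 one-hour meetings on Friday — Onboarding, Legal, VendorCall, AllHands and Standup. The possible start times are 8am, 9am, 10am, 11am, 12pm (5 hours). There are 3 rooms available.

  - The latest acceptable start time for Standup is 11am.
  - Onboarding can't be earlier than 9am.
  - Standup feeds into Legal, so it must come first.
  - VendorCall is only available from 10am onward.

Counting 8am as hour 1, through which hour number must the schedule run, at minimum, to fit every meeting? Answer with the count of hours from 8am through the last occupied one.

3 hours

The precedence chain requires at least 2 distinct hours.
With at most 3 per hour and 5 meetings, at least 2 hours are needed.
VendorCall can't be placed before 10am — that is hour 3 counting from 8am — so the schedule must run through at least 3 hours.
3 works (last occupied hour: 10am): for example AllHands in 8am, Onboarding in 9am, VendorCall in 10am, Legal in 9am, Standup in 8am.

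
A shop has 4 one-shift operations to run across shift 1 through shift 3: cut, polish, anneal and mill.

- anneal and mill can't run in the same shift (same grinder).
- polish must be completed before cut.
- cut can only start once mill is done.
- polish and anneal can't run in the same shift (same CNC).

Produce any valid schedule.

polish=shift 1; cut=shift 2; mill=shift 1; anneal=shift 2

Checking: mill(shift 1) before cut(shift 2); polish(shift 1) before cut(shift 2); anneal(shift 2) != mill(shift 1); polish(shift 1) != anneal(shift 2).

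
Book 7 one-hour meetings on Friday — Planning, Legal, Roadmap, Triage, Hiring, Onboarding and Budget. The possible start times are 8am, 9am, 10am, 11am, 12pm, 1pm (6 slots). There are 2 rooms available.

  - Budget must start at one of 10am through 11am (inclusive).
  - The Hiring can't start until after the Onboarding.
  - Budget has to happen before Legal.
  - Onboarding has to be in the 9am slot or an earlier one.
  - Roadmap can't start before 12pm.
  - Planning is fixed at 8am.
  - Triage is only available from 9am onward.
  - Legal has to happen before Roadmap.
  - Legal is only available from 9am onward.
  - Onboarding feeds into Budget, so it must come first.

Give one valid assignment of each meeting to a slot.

Legal=11am, Budget=10am, Onboarding=8am, Planning=8am, Roadmap=12pm, Triage=9am, Hiring=9am

Checking: Legal(11am) before Roadmap(12pm); Onboarding(8am) before Budget(10am); Onboarding(8am) before Hiring(9am); Budget(10am) before Legal(11am); Onboarding=8am in [8am,9am]; Roadmap=12pm in [12pm,1pm]; Planning=8am in [8am,8am]; Legal=11am in [9am,1pm]; Budget=10am in [10am,11am]; Triage=9am in [9am,1pm]; max 2 per slot (cap 2).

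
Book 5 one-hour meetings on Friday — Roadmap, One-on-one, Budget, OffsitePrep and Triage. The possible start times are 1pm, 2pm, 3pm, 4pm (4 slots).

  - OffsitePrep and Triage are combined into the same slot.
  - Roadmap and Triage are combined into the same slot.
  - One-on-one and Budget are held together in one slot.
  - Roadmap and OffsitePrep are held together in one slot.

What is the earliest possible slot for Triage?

Triage at 1pm is achievable: Triage -> 1pm; One-on-one -> 1pm; Roadmap -> 1pm; Budget -> 1pm; OffsitePrep -> 1pm.

1pm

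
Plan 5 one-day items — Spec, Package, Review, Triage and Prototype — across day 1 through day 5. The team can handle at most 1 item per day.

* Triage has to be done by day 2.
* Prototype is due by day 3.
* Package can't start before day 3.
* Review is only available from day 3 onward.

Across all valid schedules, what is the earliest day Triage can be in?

day 1

Triage's own window allows nothing later than day 2.
Triage at day 1 is achievable: Prototype=day 2; Spec=day 5; Triage=day 1; Package=day 3; Review=day 4.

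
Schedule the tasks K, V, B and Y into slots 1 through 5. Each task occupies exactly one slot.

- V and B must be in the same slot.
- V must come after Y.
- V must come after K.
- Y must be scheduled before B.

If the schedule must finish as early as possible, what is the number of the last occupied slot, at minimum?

2

The precedence chain requires at least 2 distinct slots.
2 works (last occupied slot: 2): for example B -> 2; Y -> 1; V -> 2; K -> 1.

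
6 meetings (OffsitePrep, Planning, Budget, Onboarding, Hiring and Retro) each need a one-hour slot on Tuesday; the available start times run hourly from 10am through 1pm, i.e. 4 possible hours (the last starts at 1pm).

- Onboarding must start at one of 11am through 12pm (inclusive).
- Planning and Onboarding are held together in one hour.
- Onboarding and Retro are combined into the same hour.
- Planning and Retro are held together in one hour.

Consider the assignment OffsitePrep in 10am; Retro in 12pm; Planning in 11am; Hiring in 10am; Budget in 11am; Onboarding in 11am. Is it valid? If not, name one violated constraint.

Invalid. Onboarding and Retro are combined into the same hour.

Planning and Retro are held together in one hour — violated.
Onboarding and Retro are combined into the same hour — violated.
Planning and Onboarding are held together in one hour — holds.
Onboarding must start at one of 11am through 12pm (inclusive) — holds.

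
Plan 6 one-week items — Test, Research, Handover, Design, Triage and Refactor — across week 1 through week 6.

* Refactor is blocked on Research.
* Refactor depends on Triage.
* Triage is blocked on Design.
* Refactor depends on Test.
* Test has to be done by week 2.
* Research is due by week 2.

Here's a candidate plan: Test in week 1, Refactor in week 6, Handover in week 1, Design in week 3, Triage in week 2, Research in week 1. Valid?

Refactor depends on Triage — holds.
Refactor is blocked on Research — holds.
Refactor depends on Test — holds.
Test has to be done by week 2 — holds.
Triage is blocked on Design — violated.
Research is due by week 2 — holds.

No. Triage is blocked on Design is not satisfied.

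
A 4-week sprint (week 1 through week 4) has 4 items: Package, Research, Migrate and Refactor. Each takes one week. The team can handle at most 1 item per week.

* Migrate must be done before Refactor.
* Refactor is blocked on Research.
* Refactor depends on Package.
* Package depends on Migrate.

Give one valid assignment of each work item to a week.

Research in week 3, Refactor in week 4, Migrate in week 1, Package in week 2

Checking: Migrate(week 1) before Refactor(week 4); Package(week 2) before Refactor(week 4); Migrate(week 1) before Package(week 2); Research(week 3) before Refactor(week 4); max 1 per week (cap 1).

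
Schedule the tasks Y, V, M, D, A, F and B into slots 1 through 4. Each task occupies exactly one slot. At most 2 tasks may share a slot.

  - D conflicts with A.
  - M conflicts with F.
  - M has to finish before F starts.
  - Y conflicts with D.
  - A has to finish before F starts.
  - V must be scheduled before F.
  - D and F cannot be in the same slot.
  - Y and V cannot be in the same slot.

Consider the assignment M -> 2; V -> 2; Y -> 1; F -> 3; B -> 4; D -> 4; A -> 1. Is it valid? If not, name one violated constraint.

A has to finish before F starts — holds.
V must be scheduled before F — holds.
D and F cannot be in the same slot — holds.
At most 2 tasks may share a slot — holds.
M has to finish before F starts — holds.
M conflicts with F — holds.
Y and V cannot be in the same slot — holds.
D conflicts with A — holds.
Y conflicts with D — holds.

Valid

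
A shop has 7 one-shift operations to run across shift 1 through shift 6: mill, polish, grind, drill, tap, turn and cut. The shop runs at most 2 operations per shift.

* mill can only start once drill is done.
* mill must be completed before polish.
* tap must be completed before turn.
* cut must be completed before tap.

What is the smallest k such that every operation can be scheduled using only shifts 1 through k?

The precedence chain requires at least 3 distinct shifts.
With at most 2 per shift and 7 operations, at least 4 shifts are needed.
4 works (last occupied shift: shift 4): for example cut=shift 1, tap=shift 2, turn=shift 3, polish=shift 3, grind=shift 4, drill=shift 1, mill=shift 2.

4 shifts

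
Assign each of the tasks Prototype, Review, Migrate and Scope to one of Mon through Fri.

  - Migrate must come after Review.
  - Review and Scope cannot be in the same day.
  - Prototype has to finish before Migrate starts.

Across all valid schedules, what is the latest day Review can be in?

Thu

Downstream work caps Review at Thu.
Review at Thu is achievable: Review in Thu, Scope in Mon, Prototype in Mon, Migrate in Fri.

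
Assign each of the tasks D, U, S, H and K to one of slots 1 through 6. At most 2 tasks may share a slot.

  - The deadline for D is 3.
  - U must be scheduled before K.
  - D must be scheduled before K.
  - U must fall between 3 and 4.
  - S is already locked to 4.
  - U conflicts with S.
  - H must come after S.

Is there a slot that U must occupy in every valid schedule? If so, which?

U's window is 3–4.
S is fixed at 4, and U can't share a slot with S.
So U must be 3.

3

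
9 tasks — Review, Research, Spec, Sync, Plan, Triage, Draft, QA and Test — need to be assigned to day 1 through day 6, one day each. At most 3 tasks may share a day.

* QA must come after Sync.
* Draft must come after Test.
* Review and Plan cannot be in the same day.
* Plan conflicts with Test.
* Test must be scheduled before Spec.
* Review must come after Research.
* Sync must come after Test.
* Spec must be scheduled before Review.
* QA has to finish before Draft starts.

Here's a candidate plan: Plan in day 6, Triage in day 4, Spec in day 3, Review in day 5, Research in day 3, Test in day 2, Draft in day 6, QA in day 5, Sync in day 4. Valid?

Yes, all constraints hold

Test must be scheduled before Spec — holds.
QA must come after Sync — holds.
QA has to finish before Draft starts — holds.
Draft must come after Test — holds.
Review must come after Research — holds.
Spec must be scheduled before Review — holds.
Plan conflicts with Test — holds.
Sync must come after Test — holds.
At most 3 tasks may share a day — holds.
Review and Plan cannot be in the same day — holds.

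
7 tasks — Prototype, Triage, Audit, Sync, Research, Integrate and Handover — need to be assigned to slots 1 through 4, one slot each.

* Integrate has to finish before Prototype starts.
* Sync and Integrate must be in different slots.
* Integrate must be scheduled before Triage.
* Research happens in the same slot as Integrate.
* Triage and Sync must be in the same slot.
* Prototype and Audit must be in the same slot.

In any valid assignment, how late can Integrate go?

3

Downstream work caps Integrate at 3.
Integrate at 3 is achievable: Triage=4; Research=3; Handover=1; Audit=4; Integrate=3; Sync=4; Prototype=4.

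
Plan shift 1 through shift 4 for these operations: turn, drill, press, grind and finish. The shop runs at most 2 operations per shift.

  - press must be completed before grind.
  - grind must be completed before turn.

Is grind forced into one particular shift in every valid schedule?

No

grind can be shift 2 (e.g. drill=shift 1; grind=shift 2; press=shift 1; finish=shift 2; turn=shift 3) or shift 3 (e.g. finish=shift 2, grind=shift 3, turn=shift 4, press=shift 1, drill=shift 1).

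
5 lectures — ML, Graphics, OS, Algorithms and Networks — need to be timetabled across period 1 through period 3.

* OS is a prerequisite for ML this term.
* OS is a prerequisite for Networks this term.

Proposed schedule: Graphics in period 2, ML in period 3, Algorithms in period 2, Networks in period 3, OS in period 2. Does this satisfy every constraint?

Yes

OS is a prerequisite for Networks this term — holds.
OS is a prerequisite for ML this term — holds.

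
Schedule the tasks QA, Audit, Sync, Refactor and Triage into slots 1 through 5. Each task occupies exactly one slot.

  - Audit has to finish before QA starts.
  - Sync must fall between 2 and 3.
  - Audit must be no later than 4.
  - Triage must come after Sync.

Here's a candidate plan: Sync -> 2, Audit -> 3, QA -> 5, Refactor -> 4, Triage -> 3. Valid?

Yes

Audit has to finish before QA starts — holds.
Audit must be no later than 4 — holds.
Triage must come after Sync — holds.
Sync must fall between 2 and 3 — holds.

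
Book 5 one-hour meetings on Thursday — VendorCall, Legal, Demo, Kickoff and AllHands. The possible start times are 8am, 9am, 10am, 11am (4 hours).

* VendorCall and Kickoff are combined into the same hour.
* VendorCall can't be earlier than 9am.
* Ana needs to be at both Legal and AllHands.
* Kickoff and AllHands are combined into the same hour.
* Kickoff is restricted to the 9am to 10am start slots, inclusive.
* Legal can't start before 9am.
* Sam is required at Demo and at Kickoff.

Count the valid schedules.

12

Splitting on VendorCall: it can be 9am (6), 10am (6). Listing each branch's schedules as (Legal, Demo, Kickoff, AllHands):
VendorCall=9am: (10am,8am,9am,9am) (10am,10am,9am,9am) (10am,11am,9am,9am) (11am,8am,9am,9am) (11am,10am,9am,9am) (11am,11am,9am,9am) — 6.
VendorCall=10am: (9am,8am,10am,10am) (9am,9am,10am,10am) (9am,11am,10am,10am) (11am,8am,10am,10am) (11am,9am,10am,10am) (11am,11am,10am,10am) — 6.
Summing: 6 + 6 = 12.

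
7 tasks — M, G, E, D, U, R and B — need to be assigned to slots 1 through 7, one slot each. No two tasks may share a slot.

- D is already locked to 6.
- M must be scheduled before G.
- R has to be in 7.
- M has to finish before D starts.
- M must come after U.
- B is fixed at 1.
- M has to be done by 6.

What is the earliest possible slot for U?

2

Downstream work caps U at 4.
U at 2 is achievable: R in 7; G in 4; D in 6; U in 2; M in 3; B in 1; E in 5.
Nothing earlier works — the capacity limit rule out every slot before 2.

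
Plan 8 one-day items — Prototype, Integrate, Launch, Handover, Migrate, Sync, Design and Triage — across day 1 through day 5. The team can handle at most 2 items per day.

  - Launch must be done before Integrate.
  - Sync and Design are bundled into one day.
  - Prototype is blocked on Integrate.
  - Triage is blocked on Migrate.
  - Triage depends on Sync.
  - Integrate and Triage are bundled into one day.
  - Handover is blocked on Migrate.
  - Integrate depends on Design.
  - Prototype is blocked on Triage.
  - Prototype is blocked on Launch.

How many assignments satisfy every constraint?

26

Splitting on Prototype: it can be day 4 (4), day 5 (22). Listing each branch's schedules as (Integrate, Launch, Handover, Migrate, Sync, Design, Triage) by day number:
Prototype=day 4: (3,1,4,1,2,2,3) (3,1,5,1,2,2,3) (3,2,4,2,1,1,3) (3,2,5,2,1,1,3) — 4.
Prototype=day 5: (3,1,4,1,2,2,3) (3,1,5,1,2,2,3) (3,2,4,2,1,1,3) (3,2,5,2,1,1,3) (4,1,2,1,3,3,4) (4,1,3,1,2,2,4) (4,1,5,1,2,2,4) (4,1,5,1,3,3,4) (4,1,5,2,3,3,4) (4,1,5,3,2,2,4) (4,2,2,1,3,3,4) (4,2,3,2,1,1,4) (4,2,5,1,3,3,4) (4,2,5,2,1,1,4) (4,2,5,2,3,3,4) (4,2,5,3,1,1,4) (4,3,3,1,2,2,4) (4,3,3,2,1,1,4) (4,3,5,1,2,2,4) (4,3,5,2,1,1,4) (4,3,5,3,1,1,4) (4,3,5,3,2,2,4) — 22.
Summing: 4 + 22 = 26.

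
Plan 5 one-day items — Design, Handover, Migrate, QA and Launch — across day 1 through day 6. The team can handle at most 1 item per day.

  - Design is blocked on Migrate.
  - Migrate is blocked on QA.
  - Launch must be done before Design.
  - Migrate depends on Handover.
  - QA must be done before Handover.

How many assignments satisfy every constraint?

24

Splitting on Design: it can be day 5 (4), day 6 (20). Listing each branch's schedules as (Handover, Migrate, QA, Launch) by day number:
Design=day 5: (2,3,1,4) (2,4,1,3) (3,4,1,2) (3,4,2,1) — 4.
Design=day 6: (2,3,1,4) (2,3,1,5) (2,4,1,3) (2,4,1,5) (2,5,1,3) (2,5,1,4) (3,4,1,2) (3,4,1,5) (3,4,2,1) (3,4,2,5) (3,5,1,2) (3,5,1,4) (3,5,2,1) (3,5,2,4) (4,5,1,2) (4,5,1,3) (4,5,2,1) (4,5,2,3) (4,5,3,1) (4,5,3,2) — 20.
Summing: 4 + 20 = 24.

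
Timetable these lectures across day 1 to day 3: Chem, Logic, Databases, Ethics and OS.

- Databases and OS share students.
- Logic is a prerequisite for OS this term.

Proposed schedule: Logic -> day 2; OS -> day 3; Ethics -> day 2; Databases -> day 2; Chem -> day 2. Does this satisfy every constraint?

Yes

Databases and OS share students — holds.
Logic is a prerequisite for OS this term — holds.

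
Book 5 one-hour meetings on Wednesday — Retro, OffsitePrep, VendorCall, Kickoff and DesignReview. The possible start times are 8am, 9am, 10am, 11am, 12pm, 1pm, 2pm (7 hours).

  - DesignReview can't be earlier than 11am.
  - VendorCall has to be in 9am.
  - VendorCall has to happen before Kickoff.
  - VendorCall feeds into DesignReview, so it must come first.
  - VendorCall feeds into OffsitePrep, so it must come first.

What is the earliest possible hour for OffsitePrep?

Precedence pushes OffsitePrep to at least 10am.
OffsitePrep at 10am is achievable: OffsitePrep=10am; DesignReview=11am; VendorCall=9am; Retro=8am; Kickoff=10am.

10am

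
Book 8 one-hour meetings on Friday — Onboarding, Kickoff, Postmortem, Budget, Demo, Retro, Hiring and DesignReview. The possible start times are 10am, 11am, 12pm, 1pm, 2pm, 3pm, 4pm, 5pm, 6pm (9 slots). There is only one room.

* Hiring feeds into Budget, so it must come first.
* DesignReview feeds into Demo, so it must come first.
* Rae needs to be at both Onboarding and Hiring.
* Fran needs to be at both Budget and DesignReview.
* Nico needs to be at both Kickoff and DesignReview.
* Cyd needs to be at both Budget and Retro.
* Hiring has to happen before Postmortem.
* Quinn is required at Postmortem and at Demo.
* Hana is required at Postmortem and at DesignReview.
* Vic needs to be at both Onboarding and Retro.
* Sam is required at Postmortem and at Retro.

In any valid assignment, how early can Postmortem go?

Precedence pushes Postmortem to at least 11am.
Postmortem at 11am is achievable: DesignReview in 1pm; Kickoff in 4pm; Onboarding in 3pm; Budget in 12pm; Postmortem in 11am; Hiring in 10am; Demo in 2pm; Retro in 5pm.

11am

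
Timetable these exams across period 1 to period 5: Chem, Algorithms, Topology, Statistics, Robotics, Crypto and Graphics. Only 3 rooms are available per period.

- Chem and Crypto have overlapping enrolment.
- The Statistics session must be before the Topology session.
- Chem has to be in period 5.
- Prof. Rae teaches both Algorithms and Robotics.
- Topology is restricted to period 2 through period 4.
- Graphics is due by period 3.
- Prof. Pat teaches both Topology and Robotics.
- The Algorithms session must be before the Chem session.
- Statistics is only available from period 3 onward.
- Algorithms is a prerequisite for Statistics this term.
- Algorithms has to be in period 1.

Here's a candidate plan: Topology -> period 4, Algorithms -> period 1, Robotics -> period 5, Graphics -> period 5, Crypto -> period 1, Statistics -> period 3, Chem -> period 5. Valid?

Invalid. Graphics is due by period 3.

Statistics is only available from period 3 onward — holds.
Algorithms is a prerequisite for Statistics this term — holds.
Only 3 rooms are available per period — holds.
Topology is restricted to period 2 through period 4 — holds.
The Statistics session must be before the Topology session — holds.
The Algorithms session must be before the Chem session — holds.
Graphics is due by period 3 — violated.
Prof. Pat teaches both Topology and Robotics — holds.
Chem and Crypto have overlapping enrolment — holds.
Algorithms has to be in period 1 — holds.
Chem has to be in period 5 — holds.
Prof. Rae teaches both Algorithms and Robotics — holds.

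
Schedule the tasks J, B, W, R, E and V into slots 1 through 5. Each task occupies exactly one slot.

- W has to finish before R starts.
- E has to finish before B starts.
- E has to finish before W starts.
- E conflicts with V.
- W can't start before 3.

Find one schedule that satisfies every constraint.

V in 2; J in 1; W in 3; E in 1; B in 2; R in 4

Checking: E(1) before B(2); W(3) before R(4); E(1) before W(3); E(1) != V(2); W=3 in [3,5].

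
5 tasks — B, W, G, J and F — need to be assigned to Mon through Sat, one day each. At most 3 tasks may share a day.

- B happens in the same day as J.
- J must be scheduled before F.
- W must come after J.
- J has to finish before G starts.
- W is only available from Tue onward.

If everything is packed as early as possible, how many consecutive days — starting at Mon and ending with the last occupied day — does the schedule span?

The precedence chain requires at least 2 distinct days.
With at most 3 per day and 5 tasks, at least 2 days are needed.
2 works (last occupied day: Tue): for example B in Mon; F in Tue; W in Tue; J in Mon; G in Tue.

2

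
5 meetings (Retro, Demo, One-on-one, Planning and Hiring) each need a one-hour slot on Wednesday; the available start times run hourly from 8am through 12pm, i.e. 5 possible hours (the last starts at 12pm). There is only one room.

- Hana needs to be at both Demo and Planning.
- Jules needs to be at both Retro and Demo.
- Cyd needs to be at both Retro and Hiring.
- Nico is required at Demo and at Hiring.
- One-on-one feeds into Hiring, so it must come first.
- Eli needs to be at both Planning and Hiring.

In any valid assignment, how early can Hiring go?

Precedence pushes Hiring to at least 9am.
Hiring at 9am is achievable: Demo in 11am; Hiring in 9am; One-on-one in 8am; Planning in 12pm; Retro in 10am.

9am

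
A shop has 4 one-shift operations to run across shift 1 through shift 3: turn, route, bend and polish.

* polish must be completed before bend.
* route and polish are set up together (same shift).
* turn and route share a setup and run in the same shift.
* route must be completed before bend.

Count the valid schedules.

Enumerating: route -> shift 1, polish -> shift 1, turn -> shift 1, bend -> shift 2 | bend -> shift 3, polish -> shift 1, route -> shift 1, turn -> shift 1 | turn=shift 2, bend=shift 3, route=shift 2, polish=shift 2.

3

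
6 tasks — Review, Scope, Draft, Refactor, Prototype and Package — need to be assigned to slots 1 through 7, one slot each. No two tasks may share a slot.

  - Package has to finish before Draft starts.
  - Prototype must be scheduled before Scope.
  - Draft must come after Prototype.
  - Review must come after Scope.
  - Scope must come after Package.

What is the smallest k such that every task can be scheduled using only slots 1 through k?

6 slots

The precedence chain requires at least 3 distinct slots.
With at most 1 per slot and 6 tasks, at least 6 slots are needed.
6 works (last occupied slot: 6): for example Scope=3; Refactor=6; Prototype=1; Draft=4; Review=5; Package=2.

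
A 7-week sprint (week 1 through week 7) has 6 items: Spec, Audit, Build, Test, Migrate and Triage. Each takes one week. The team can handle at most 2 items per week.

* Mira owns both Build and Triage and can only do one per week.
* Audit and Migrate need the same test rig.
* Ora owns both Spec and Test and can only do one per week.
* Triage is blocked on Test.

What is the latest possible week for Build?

Build at week 7 is achievable: Audit -> week 1; Migrate -> week 3; Build -> week 7; Test -> week 1; Triage -> week 2; Spec -> week 2.

week 7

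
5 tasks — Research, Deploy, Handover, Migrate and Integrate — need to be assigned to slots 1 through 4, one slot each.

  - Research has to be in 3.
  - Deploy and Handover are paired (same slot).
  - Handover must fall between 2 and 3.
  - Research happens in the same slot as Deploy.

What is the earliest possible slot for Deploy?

3

Deploy must be in the same slot as Research, which can't be before 3, so Deploy is at least 3; Deploy must be in the same slot as Research, which can't be after 3, so Deploy is at most 3.
Deploy at 3 is achievable: Handover in 3; Deploy in 3; Research in 3; Integrate in 1; Migrate in 1.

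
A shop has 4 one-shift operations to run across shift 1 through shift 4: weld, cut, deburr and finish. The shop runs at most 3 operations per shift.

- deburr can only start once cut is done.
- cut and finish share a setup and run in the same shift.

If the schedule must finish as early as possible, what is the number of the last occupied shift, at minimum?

The precedence chain requires at least 2 distinct shifts.
With at most 3 per shift and 4 operations, at least 2 shifts are needed.
2 works (last occupied shift: shift 2): for example deburr in shift 2; weld in shift 1; cut in shift 1; finish in shift 1.

2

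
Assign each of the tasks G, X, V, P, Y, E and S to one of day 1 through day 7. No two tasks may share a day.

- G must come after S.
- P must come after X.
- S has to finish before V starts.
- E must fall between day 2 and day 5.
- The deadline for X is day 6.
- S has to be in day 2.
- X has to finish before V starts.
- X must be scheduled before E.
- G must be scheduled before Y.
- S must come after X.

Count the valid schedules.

Splitting on G: it can be day 3 (12), day 4 (10), day 5 (8), day 6 (6). Listing each branch's schedules as (X, V, P, Y, E, S) by day number:
G=day 3: (1,4,6,7,5,2) (1,4,7,6,5,2) (1,5,6,7,4,2) (1,5,7,6,4,2) (1,6,4,7,5,2) (1,6,5,7,4,2) (1,6,7,4,5,2) (1,6,7,5,4,2) (1,7,4,6,5,2) (1,7,5,6,4,2) (1,7,6,4,5,2) (1,7,6,5,4,2) — 12.
G=day 4: (1,3,6,7,5,2) (1,3,7,6,5,2) (1,5,6,7,3,2) (1,5,7,6,3,2) (1,6,3,7,5,2) (1,6,5,7,3,2) (1,6,7,5,3,2) (1,7,3,6,5,2) (1,7,5,6,3,2) (1,7,6,5,3,2) — 10.
G=day 5: (1,3,6,7,4,2) (1,3,7,6,4,2) (1,4,6,7,3,2) (1,4,7,6,3,2) (1,6,3,7,4,2) (1,6,4,7,3,2) (1,7,3,6,4,2) (1,7,4,6,3,2) — 8.
G=day 6: (1,3,4,7,5,2) (1,3,5,7,4,2) (1,4,3,7,5,2) (1,4,5,7,3,2) (1,5,3,7,4,2) (1,5,4,7,3,2) — 6.
Summing: 12 + 10 + 8 + 6 = 36.

36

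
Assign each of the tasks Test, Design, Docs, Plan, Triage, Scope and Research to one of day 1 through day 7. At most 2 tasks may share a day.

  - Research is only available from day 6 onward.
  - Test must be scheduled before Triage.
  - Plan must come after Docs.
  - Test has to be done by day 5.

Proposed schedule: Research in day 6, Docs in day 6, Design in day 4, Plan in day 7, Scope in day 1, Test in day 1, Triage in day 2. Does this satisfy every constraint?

Valid

Research is only available from day 6 onward — holds.
Plan must come after Docs — holds.
Test has to be done by day 5 — holds.
Test must be scheduled before Triage — holds.
At most 2 tasks may share a day — holds.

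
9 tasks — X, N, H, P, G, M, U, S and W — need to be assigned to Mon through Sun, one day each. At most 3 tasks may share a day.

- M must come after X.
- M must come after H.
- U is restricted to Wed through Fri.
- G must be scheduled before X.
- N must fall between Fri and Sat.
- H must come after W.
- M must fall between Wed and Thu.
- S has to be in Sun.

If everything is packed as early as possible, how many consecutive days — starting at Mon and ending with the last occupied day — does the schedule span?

The precedence chain requires at least 3 distinct days.
With at most 3 per day and 9 tasks, at least 3 days are needed.
S can't be placed before Sun — that is day 7 counting from Mon — so the schedule must run through at least 7 days.
7 works (last occupied day: Sun): for example S in Sun; H in Tue; X in Tue; W in Mon; G in Mon; P in Mon; M in Wed; N in Fri; U in Wed.

7 days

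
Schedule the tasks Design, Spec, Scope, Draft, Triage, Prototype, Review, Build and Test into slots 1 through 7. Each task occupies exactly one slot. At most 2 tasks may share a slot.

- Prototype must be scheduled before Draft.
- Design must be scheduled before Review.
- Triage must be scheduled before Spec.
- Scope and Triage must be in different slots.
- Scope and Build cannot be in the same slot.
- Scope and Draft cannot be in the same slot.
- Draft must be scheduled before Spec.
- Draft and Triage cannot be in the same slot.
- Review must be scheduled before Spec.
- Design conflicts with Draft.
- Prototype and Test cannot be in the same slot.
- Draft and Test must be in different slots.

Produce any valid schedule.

Prototype in 1; Triage in 3; Review in 2; Design in 1; Build in 3; Test in 5; Scope in 4; Spec in 4; Draft in 2

Checking: Review(2) before Spec(4); Prototype(1) before Draft(2); Draft(2) before Spec(4); Design(1) before Review(2); Triage(3) before Spec(4); Draft(2) != Triage(3); Scope(4) != Triage(3); Scope(4) != Build(3); Scope(4) != Draft(2); Design(1) != Draft(2); Draft(2) != Test(5); Prototype(1) != Test(5); max 2 per slot (cap 2).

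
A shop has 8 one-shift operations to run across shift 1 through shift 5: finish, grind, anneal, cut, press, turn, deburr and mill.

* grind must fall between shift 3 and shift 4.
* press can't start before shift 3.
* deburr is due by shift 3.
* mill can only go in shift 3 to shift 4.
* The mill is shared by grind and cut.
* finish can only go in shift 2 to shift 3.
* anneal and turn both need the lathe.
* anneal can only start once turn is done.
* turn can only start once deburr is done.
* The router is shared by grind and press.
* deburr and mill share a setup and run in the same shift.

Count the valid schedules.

32

Splitting on finish: it can be shift 2 (16), shift 3 (16). Listing each branch's schedules as (grind, anneal, cut, press, turn, deburr, mill) by shift number:
finish=shift 2: (3,5,1,4,4,3,3) (3,5,1,5,4,3,3) (3,5,2,4,4,3,3) (3,5,2,5,4,3,3) (3,5,4,4,4,3,3) (3,5,4,5,4,3,3) (3,5,5,4,4,3,3) (3,5,5,5,4,3,3) (4,5,1,3,4,3,3) (4,5,1,5,4,3,3) (4,5,2,3,4,3,3) (4,5,2,5,4,3,3) (4,5,3,3,4,3,3) (4,5,3,5,4,3,3) (4,5,5,3,4,3,3) (4,5,5,5,4,3,3) — 16.
finish=shift 3: (3,5,1,4,4,3,3) (3,5,1,5,4,3,3) (3,5,2,4,4,3,3) (3,5,2,5,4,3,3) (3,5,4,4,4,3,3) (3,5,4,5,4,3,3) (3,5,5,4,4,3,3) (3,5,5,5,4,3,3) (4,5,1,3,4,3,3) (4,5,1,5,4,3,3) (4,5,2,3,4,3,3) (4,5,2,5,4,3,3) (4,5,3,3,4,3,3) (4,5,3,5,4,3,3) (4,5,5,3,4,3,3) (4,5,5,5,4,3,3) — 16.
Summing: 16 + 16 = 32.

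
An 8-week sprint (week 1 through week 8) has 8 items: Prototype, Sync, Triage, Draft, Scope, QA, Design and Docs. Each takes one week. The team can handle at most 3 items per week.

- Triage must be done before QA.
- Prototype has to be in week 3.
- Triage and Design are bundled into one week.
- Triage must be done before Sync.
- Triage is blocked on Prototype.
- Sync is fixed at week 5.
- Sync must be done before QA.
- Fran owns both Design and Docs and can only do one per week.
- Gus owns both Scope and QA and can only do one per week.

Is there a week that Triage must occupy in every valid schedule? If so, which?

week 4

Prototype is fixed at week 3 and must come before Triage, so Triage is at least week 4.
Sync is fixed at week 5 and must come after Triage, so Triage is at most week 4.
So Triage must be week 4.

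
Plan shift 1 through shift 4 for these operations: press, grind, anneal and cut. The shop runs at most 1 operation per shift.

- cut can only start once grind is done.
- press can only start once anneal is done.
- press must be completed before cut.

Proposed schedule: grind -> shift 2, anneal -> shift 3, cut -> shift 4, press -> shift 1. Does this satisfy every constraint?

The shop runs at most 1 operation per shift — holds.
cut can only start once grind is done — holds.
press must be completed before cut — holds.
press can only start once anneal is done — violated.

Invalid. press can only start once anneal is done.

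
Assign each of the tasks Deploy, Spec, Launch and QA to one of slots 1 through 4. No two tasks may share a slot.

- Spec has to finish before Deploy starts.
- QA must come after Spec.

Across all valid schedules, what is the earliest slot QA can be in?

2

Precedence pushes QA to at least 2.
QA at 2 is achievable: Launch in 4; QA in 2; Deploy in 3; Spec in 1.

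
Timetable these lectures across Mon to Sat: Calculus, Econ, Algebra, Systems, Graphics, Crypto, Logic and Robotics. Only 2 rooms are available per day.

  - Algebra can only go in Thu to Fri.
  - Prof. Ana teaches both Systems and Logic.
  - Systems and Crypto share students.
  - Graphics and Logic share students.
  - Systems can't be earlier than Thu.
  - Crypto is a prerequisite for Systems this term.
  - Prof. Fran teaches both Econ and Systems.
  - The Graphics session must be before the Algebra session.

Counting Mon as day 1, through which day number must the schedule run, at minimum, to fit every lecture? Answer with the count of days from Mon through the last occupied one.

The precedence chain requires at least 2 distinct days.
With at most 2 per day and 8 lectures, at least 4 days are needed.
Algebra can't be placed before Thu — that is day 4 counting from Mon — so the schedule must run through at least 4 days.
4 works (last occupied day: Thu): for example Systems in Thu, Crypto in Mon, Algebra in Thu, Robotics in Wed, Logic in Wed, Econ in Tue, Graphics in Mon, Calculus in Tue.

4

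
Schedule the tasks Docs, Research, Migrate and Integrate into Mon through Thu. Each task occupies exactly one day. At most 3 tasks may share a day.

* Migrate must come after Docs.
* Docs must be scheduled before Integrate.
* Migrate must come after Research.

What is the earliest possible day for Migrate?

Precedence pushes Migrate to at least Tue.
Migrate at Tue is achievable: Integrate in Tue; Docs in Mon; Migrate in Tue; Research in Mon.

Tue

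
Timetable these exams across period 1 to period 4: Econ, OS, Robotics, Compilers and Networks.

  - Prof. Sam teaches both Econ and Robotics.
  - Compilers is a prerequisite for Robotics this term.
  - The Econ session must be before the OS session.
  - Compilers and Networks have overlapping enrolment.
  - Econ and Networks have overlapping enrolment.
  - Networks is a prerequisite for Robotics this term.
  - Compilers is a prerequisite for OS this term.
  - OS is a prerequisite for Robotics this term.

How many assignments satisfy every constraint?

Splitting on Econ: it can be period 1 (6), period 2 (3). Listing each branch's schedules as (OS, Robotics, Compilers, Networks) by period number:
Econ=period 1: (2,3,1,2) (2,4,1,2) (2,4,1,3) (3,4,1,2) (3,4,1,3) (3,4,2,3) — 6.
Econ=period 2: (3,4,1,3) (3,4,2,1) (3,4,2,3) — 3.
Summing: 6 + 3 = 9.

9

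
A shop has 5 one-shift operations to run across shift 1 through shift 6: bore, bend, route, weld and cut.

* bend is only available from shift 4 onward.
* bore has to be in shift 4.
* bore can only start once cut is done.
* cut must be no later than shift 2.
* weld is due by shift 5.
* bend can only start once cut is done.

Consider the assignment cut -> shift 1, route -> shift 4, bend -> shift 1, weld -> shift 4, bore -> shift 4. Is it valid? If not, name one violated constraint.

bore can only start once cut is done — holds.
bore has to be in shift 4 — holds.
weld is due by shift 5 — holds.
bend is only available from shift 4 onward — violated.
bend can only start once cut is done — violated.
cut must be no later than shift 2 — holds.

No. bend is only available from shift 4 onward is not satisfied.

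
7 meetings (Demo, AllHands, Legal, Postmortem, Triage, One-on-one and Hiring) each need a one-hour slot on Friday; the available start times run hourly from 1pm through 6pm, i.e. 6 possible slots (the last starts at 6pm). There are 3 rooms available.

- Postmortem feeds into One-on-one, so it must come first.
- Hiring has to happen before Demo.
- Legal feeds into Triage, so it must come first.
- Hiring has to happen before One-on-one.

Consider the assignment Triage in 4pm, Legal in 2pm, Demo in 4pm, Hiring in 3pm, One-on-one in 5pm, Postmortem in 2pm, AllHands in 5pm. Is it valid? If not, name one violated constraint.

There are 3 rooms available — holds.
Postmortem feeds into One-on-one, so it must come first — holds.
Legal feeds into Triage, so it must come first — holds.
Hiring has to happen before Demo — holds.
Hiring has to happen before One-on-one — holds.

Yes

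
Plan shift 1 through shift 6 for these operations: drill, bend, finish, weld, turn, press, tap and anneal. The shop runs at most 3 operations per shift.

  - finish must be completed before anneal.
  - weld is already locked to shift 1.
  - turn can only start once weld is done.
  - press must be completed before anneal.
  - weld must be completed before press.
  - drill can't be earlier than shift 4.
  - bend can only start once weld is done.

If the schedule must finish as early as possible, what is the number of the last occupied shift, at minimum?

The precedence chain requires at least 3 distinct shifts.
With at most 3 per shift and 8 operations, at least 3 shifts are needed.
drill can't be placed before shift 4, so the schedule must run through at least shift 4.
4 works (last occupied shift: shift 4): for example anneal -> shift 3, press -> shift 2, finish -> shift 1, drill -> shift 4, weld -> shift 1, bend -> shift 2, tap -> shift 1, turn -> shift 2.

shift 4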